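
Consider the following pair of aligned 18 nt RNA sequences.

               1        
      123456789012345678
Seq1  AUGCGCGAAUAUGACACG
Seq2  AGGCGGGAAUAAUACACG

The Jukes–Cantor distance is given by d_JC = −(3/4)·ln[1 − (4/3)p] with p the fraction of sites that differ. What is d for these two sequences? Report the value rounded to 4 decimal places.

0.2635

Mismatches occur at site 2 (U→G), site 6 (C→G), site 12 (U→A), site 13 (G→U).
p = 4/18 = 0.222222.
d = −0.75 · ln(1 − (4/3)·0.222222) = −0.75 · ln(0.703704) = −0.75 · (-0.351397) = 0.2635.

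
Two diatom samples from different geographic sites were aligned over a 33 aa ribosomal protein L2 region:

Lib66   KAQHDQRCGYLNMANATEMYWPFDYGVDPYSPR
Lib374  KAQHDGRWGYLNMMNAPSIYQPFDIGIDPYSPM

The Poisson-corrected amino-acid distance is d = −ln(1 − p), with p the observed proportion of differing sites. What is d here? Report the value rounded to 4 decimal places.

The sequences differ at positions 6 (Q/G), 8 (C/W), 14 (A/M), 17 (T/P), 18 (E/S), 19 (M/I), 21 (W/Q), 25 (Y/I), 27 (V/I), 33 (R/M).
p = 10/33 = 0.303030.
d = −ln(1 − 0.303030) = −ln(0.696970) = 0.3610.

0.3610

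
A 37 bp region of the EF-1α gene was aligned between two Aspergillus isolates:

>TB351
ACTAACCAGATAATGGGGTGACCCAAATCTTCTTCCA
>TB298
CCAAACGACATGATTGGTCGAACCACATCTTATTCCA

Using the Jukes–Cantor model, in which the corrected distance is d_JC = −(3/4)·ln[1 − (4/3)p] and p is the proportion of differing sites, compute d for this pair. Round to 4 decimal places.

0.3786

Mismatches occur at site 1 (A→C), site 3 (T→A), site 7 (C→G), site 9 (G→C), site 12 (A→G), site 15 (G→T), site 18 (G→T), site 19 (T→C), site 22 (C→A), site 26 (A→C), site 32 (C→A).
p = 11/37 = 0.297297.
d = −0.75 · ln(1 − (4/3)·0.297297) = −0.75 · ln(0.603604) = −0.75 · (-0.504837) = 0.3786.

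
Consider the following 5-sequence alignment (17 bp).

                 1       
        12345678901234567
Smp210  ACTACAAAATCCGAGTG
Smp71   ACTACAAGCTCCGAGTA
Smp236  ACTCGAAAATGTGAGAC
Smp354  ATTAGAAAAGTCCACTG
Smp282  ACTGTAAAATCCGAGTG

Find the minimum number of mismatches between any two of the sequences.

2

Pairwise Hamming distances:
  Smp210 vs Smp71: 3
  Smp210 vs Smp236: 6
  Smp210 vs Smp354: 6
  Smp210 vs Smp282: 2
  Smp71 vs Smp236: 8
  Smp71 vs Smp354: 9
  Smp71 vs Smp282: 5
  Smp236 vs Smp354: 9
  Smp236 vs Smp282: 6
  Smp354 vs Smp282: 7
The smallest is 2, between Smp210 and Smp282.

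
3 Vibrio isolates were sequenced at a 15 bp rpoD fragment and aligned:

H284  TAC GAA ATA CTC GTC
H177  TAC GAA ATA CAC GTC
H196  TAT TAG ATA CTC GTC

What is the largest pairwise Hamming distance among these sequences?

Pairwise Hamming distances:
  H284 vs H177: 1
  H284 vs H196: 3
  H177 vs H196: 4
The largest is 4, between H177 and H196.

4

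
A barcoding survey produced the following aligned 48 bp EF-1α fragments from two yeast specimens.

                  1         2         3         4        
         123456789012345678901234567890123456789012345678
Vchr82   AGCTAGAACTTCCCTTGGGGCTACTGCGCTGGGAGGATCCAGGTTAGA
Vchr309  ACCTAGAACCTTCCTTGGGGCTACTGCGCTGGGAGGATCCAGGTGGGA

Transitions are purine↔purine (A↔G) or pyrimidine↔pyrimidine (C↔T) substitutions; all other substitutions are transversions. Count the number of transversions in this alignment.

The sequences differ at positions 2 (G/C, transversion), 10 (T/C, transition), 12 (C/T, transition), 45 (T/G, transversion), 46 (A/G, transition).
Of the 5 differences, 3 transitions and 2 transversions, so the answer is 2.

2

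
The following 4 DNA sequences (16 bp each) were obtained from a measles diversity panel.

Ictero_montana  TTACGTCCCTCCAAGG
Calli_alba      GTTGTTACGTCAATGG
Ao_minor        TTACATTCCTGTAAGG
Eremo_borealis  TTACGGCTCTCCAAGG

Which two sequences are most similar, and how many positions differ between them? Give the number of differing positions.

Pairwise Hamming distances:
  Ictero_montana vs Calli_alba: 8
  Ictero_montana vs Ao_minor: 4
  Ictero_montana vs Eremo_borealis: 2
  Calli_alba vs Ao_minor: 9
  Calli_alba vs Eremo_borealis: 10
  Ao_minor vs Eremo_borealis: 6
The smallest is 2, between Ictero_montana and Eremo_borealis.

2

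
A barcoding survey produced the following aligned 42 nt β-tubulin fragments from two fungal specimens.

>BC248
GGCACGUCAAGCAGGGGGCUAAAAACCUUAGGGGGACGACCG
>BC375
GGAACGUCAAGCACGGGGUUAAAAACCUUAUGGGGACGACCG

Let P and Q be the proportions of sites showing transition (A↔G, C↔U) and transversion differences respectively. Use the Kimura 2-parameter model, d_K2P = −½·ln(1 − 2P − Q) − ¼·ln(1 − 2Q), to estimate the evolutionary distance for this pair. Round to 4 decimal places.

Differing sites — 3:C/A (Tv); 14:G/C (Tv); 19:C/U (Ti); 31:G/U (Tv).
Of the 4 differences, 1 transition and 3 transversions over 42 sites: P = 1/42 = 0.023810, Q = 3/42 = 0.071429.
d = −0.5·ln(0.880951) − 0.25·ln(0.857142) = −0.5·(-0.126753) − 0.25·(-0.154152) = 0.1019.

0.1019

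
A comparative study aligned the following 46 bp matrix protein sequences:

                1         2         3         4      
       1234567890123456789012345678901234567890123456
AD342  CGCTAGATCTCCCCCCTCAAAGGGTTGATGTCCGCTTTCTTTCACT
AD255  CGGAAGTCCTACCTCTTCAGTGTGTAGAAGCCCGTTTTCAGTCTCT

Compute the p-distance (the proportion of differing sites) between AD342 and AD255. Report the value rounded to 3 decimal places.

Differing sites — 3:C/G; 4:T/A; 7:A/T; 8:T/C; 11:C/A; 14:C/T; 16:C/T; 20:A/G; 21:A/T; 23:G/T; 26:T/A; 29:T/A; 31:T/C; 35:C/T; 40:T/A; 41:T/G; 44:A/T.
There are 17 differences over 46 sites, so p = 17/46 = 0.370.

0.370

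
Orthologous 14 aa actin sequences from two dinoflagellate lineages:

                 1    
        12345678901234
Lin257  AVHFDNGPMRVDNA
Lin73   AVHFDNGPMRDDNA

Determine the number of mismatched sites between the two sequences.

A single mismatch occurs at site 11 (V→D).
That gives 1 mismatch out of 14 aligned sites, so the Hamming distance is 1.

1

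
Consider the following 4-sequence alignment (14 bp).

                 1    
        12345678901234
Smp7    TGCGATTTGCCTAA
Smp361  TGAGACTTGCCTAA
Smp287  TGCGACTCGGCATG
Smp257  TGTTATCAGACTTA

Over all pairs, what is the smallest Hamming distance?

2

Pairwise Hamming distances:
  Smp7 vs Smp361: 2
  Smp7 vs Smp287: 6
  Smp7 vs Smp257: 6
  Smp361 vs Smp287: 6
  Smp361 vs Smp257: 7
  Smp287 vs Smp257: 8
The smallest is 2, between Smp7 and Smp361.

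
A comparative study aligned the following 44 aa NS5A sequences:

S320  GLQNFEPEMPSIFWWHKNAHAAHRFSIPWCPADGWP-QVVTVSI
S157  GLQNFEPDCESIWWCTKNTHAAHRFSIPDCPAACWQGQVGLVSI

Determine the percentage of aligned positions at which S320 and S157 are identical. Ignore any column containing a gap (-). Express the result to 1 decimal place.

69.8%

Excluding the 1 gap column leaves 43 comparable sites.
The sequences differ at positions 8 (E/D), 9 (M/C), 10 (P/E), 13 (F/W), 15 (W/C), 16 (H/T), 19 (A/T), 29 (W/D), 33 (D/A), 34 (G/C), 36 (P/Q), 40 (V/G), 41 (T/L).
30 of the 43 comparable sites match, so the percent identity is 30/43 × 100 = 69.8%.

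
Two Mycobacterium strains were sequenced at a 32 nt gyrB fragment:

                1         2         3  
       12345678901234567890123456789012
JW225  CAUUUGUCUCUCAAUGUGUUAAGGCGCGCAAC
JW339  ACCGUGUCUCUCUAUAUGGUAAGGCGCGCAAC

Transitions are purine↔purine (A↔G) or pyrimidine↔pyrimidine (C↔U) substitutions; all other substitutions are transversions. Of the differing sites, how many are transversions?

5

The sequences differ at positions 1 (C/A, transversion), 2 (A/C, transversion), 3 (U/C, transition), 4 (U/G, transversion), 13 (A/U, transversion), 16 (G/A, transition), 19 (U/G, transversion).
Of the 7 differences, 2 transitions and 5 transversions, so the answer is 5.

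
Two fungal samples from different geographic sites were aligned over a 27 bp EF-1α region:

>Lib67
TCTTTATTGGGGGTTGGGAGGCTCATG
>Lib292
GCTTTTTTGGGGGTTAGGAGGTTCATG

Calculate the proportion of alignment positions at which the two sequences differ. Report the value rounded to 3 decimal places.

The sequences differ at positions 1 (T/G), 6 (A/T), 16 (G/A), 22 (C/T).
There are 4 differences over 27 sites, so p = 4/27 = 0.148.

0.148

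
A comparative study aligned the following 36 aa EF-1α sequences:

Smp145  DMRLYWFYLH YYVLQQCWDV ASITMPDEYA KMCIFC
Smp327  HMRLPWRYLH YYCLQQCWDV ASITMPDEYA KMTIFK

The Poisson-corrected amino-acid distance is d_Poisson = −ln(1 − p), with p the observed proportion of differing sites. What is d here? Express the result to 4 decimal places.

0.1823

Mismatches occur at site 1 (D↔H), site 5 (Y↔P), site 7 (F↔R), site 13 (V↔C), site 33 (C↔T), site 36 (C↔K).
p = 6/36 = 0.166667.
d = −ln(1 − 0.166667) = −ln(0.833333) = 0.1823.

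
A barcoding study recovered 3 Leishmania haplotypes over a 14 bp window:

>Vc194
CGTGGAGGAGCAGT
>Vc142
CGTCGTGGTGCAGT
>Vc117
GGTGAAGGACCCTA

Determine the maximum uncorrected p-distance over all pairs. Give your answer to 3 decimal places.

Pairwise Hamming distances:
  Vc194 vs Vc142: 3
  Vc194 vs Vc117: 6
  Vc142 vs Vc117: 9
The largest is 9 mismatches, between Vc142 and Vc117; p = 9/14 = 0.643.

0.643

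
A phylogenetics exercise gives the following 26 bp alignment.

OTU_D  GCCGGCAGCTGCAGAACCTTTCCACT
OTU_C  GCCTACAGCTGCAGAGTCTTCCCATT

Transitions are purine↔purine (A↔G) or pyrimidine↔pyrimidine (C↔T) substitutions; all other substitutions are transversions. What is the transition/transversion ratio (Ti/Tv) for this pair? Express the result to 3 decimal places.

5.000

Differing sites — 4:G/T (Tv); 5:G/A (Ti); 16:A/G (Ti); 17:C/T (Ti); 21:T/C (Ti); 25:C/T (Ti).
Of the 6 differences, 5 transitions and 1 transversion, so Ti/Tv = 5/1 = 5.000.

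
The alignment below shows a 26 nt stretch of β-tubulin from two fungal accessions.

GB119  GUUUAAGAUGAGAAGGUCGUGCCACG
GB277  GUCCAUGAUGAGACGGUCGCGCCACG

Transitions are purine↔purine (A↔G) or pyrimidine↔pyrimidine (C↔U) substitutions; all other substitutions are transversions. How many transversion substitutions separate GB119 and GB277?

2

Mismatches occur at site 3 (U/C, transition), site 4 (U/C, transition), site 6 (A/U, transversion), site 14 (A/C, transversion), site 20 (U/C, transition).
Of the 5 differences, 3 transitions and 2 transversions, so the answer is 2.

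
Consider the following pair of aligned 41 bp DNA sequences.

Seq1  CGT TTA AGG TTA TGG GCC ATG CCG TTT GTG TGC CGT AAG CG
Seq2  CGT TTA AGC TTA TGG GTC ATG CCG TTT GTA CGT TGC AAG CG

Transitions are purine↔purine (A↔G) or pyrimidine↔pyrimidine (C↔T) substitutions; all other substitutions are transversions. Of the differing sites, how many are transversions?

1

Differing sites — 9:G/C (Tv); 17:C/T (Ti); 30:G/A (Ti); 31:T/C (Ti); 33:C/T (Ti); 34:C/T (Ti); 36:T/C (Ti).
Of the 7 differences, 6 transitions and 1 transversion, so the answer is 1.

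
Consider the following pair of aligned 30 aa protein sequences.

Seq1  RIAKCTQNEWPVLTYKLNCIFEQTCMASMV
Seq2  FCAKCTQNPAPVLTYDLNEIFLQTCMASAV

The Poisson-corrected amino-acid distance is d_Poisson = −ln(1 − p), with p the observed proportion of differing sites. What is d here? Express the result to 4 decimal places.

The sequences differ at positions 1 (R/F), 2 (I/C), 9 (E/P), 10 (W/A), 16 (K/D), 19 (C/E), 22 (E/L), 29 (M/A).
p = 8/30 = 0.266667.
d = −ln(1 − 0.266667) = −ln(0.733333) = 0.3102.

0.3102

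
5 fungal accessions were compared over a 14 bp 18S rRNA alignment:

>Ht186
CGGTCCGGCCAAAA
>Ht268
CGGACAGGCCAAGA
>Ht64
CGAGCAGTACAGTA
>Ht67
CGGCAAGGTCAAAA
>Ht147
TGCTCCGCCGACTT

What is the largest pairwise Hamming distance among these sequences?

Pairwise Hamming distances:
  Ht186 vs Ht268: 3
  Ht186 vs Ht64: 7
  Ht186 vs Ht67: 4
  Ht186 vs Ht147: 7
  Ht268 vs Ht64: 6
  Ht268 vs Ht67: 4
  Ht268 vs Ht147: 9
  Ht64 vs Ht67: 7
  Ht64 vs Ht147: 9
  Ht67 vs Ht147: 11
The largest is 11, between Ht67 and Ht147.

11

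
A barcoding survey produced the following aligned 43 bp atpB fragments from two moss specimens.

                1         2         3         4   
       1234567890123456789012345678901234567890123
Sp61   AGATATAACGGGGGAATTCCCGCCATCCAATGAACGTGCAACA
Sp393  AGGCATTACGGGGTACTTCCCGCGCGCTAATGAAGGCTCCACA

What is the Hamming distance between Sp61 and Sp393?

13

The sequences differ at positions 3 (A/G), 4 (T/C), 7 (A/T), 14 (G/T), 16 (A/C), 24 (C/G), 25 (A/C), 26 (T/G), 28 (C/T), 35 (C/G), 37 (T/C), 38 (G/T), 40 (A/C).
That gives 13 mismatches out of 43 aligned sites, so the Hamming distance is 13.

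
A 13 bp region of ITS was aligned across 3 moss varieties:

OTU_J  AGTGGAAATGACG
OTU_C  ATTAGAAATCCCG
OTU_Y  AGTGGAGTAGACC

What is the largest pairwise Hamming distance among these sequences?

8

Pairwise Hamming distances:
  OTU_J vs OTU_C: 4
  OTU_J vs OTU_Y: 4
  OTU_C vs OTU_Y: 8
The largest is 8, between OTU_C and OTU_Y.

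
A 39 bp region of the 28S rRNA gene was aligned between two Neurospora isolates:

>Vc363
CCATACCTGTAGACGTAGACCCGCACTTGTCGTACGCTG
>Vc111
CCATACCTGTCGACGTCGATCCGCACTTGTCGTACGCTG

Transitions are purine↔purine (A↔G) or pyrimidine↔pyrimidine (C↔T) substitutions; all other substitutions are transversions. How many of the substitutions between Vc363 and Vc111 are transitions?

Differing sites — 11:A/C (Tv); 17:A/C (Tv); 20:C/T (Ti).
Of the 3 differences, 1 transition and 2 transversions, so the answer is 1.

1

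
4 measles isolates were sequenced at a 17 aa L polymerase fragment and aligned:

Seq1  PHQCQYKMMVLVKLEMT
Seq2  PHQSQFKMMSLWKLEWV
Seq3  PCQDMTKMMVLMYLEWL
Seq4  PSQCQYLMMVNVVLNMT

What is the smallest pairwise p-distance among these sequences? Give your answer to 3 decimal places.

0.294

Pairwise Hamming distances:
  Seq1 vs Seq2: 6
  Seq1 vs Seq3: 8
  Seq1 vs Seq4: 5
  Seq2 vs Seq3: 8
  Seq2 vs Seq4: 11
  Seq3 vs Seq4: 11
The smallest is 5 mismatches, between Seq1 and Seq4; p = 5/17 = 0.294.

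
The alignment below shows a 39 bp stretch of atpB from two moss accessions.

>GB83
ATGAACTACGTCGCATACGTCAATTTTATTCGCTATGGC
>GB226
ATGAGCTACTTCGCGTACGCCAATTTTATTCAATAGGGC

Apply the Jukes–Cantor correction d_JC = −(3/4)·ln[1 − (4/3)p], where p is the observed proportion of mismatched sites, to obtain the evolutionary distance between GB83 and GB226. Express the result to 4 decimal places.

Differing sites — 5:A/G; 10:G/T; 15:A/G; 20:T/C; 32:G/A; 33:C/A; 36:T/G.
p = 7/39 = 0.179487.
d = −0.75 · ln(1 − (4/3)·0.179487) = −0.75 · ln(0.760684) = −0.75 · (-0.273537) = 0.2052.

0.2052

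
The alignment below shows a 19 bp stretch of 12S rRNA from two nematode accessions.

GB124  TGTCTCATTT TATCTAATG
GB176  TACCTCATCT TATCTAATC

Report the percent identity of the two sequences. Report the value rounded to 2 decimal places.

Differing sites — 2:G/A; 3:T/C; 9:T/C; 19:G/C.
15 of the 19 sites match, so the percent identity is 15/19 × 100 = 78.95%.

78.95%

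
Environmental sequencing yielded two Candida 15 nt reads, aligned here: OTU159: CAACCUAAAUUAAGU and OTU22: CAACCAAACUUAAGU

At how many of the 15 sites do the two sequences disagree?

Mismatches occur at site 6 (U/A), site 9 (A/C).
That gives 2 mismatches out of 15 aligned sites, so the Hamming distance is 2.

2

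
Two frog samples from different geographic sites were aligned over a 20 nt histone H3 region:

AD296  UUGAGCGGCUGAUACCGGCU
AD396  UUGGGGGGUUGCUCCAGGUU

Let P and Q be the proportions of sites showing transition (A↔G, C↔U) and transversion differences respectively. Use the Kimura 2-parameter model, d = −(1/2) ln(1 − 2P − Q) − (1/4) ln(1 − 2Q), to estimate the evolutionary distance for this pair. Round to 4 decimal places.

0.4743

The sequences differ at positions 4 (A/G, transition), 6 (C/G, transversion), 9 (C/U, transition), 12 (A/C, transversion), 14 (A/C, transversion), 16 (C/A, transversion), 19 (C/U, transition).
Of the 7 differences, 3 transitions and 4 transversions over 20 sites: P = 3/20 = 0.150000, Q = 4/20 = 0.200000.
d = −0.5·ln(0.500000) − 0.25·ln(0.600000) = −0.5·(-0.693147) − 0.25·(-0.510826) = 0.4743.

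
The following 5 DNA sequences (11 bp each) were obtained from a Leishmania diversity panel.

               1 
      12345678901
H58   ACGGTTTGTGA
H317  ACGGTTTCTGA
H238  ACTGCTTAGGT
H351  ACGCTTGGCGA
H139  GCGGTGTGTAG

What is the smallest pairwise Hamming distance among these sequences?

1

Pairwise Hamming distances:
  H58 vs H317: 1
  H58 vs H238: 5
  H58 vs H351: 3
  H58 vs H139: 4
  H317 vs H238: 5
  H317 vs H351: 4
  H317 vs H139: 5
  H238 vs H351: 7
  H238 vs H139: 8
  H351 vs H139: 7
The smallest is 1, between H58 and H317.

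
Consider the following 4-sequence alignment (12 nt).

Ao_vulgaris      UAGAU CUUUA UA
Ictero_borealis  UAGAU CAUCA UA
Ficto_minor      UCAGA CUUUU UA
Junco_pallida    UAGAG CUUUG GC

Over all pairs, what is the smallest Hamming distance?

2

Pairwise Hamming distances:
  Ao_vulgaris vs Ictero_borealis: 2
  Ao_vulgaris vs Ficto_minor: 5
  Ao_vulgaris vs Junco_pallida: 4
  Ictero_borealis vs Ficto_minor: 7
  Ictero_borealis vs Junco_pallida: 6
  Ficto_minor vs Junco_pallida: 7
The smallest is 2, between Ao_vulgaris and Ictero_borealis.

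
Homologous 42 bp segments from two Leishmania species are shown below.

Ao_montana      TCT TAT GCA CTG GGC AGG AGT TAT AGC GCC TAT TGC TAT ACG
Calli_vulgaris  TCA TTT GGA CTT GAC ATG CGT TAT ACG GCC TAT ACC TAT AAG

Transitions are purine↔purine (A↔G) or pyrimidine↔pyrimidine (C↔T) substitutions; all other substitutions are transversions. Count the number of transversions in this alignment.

Differing sites — 3:T/A (Tv); 5:A/T (Tv); 8:C/G (Tv); 12:G/T (Tv); 14:G/A (Ti); 17:G/T (Tv); 19:A/C (Tv); 26:G/C (Tv); 27:C/G (Tv); 34:T/A (Tv); 35:G/C (Tv); 41:C/A (Tv).
Of the 12 differences, 1 transition and 11 transversions, so the answer is 11.

11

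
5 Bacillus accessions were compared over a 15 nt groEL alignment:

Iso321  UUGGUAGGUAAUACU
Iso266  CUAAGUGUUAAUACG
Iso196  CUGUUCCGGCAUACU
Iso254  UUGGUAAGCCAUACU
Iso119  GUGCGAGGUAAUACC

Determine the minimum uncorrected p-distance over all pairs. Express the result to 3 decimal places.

Pairwise Hamming distances:
  Iso321 vs Iso266: 7
  Iso321 vs Iso196: 6
  Iso321 vs Iso254: 3
  Iso321 vs Iso119: 4
  Iso266 vs Iso196: 9
  Iso266 vs Iso254: 10
  Iso266 vs Iso119: 6
  Iso196 vs Iso254: 5
  Iso196 vs Iso119: 8
  Iso254 vs Iso119: 7
The smallest is 3 mismatches, between Iso321 and Iso254; p = 3/15 = 0.200.

0.200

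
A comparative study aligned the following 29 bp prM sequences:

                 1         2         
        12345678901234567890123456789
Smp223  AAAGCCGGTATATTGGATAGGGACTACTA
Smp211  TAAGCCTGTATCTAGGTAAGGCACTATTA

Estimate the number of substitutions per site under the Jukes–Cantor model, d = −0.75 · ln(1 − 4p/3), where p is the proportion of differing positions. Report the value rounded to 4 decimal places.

Differing sites — 1:A/T; 7:G/T; 12:A/C; 14:T/A; 17:A/T; 18:T/A; 22:G/C; 27:C/T.
p = 8/29 = 0.275862.
d = −0.75 · ln(1 − (4/3)·0.275862) = −0.75 · ln(0.632184) = −0.75 · (-0.458575) = 0.3439.

0.3439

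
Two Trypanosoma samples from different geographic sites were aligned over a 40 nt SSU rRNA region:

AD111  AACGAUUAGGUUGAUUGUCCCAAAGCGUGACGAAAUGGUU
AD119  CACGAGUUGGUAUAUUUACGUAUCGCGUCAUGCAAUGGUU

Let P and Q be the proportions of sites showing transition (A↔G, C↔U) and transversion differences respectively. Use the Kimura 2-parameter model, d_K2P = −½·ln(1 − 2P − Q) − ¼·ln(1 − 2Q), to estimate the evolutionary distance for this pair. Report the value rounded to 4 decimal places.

Mismatches occur at site 1 (A→C, transversion), site 6 (U→G, transversion), site 8 (A→U, transversion), site 12 (U→A, transversion), site 13 (G→U, transversion), site 17 (G→U, transversion), site 18 (U→A, transversion), site 20 (C→G, transversion), site 21 (C→U, transition), site 23 (A→U, transversion), site 24 (A→C, transversion), site 29 (G→C, transversion), site 31 (C→U, transition), site 33 (A→C, transversion).
Of the 14 differences, 2 transitions and 12 transversions over 40 sites: P = 2/40 = 0.050000, Q = 12/40 = 0.300000.
d = −0.5·ln(0.600000) − 0.25·ln(0.400000) = −0.5·(-0.510826) − 0.25·(-0.916291) = 0.4845.

0.4845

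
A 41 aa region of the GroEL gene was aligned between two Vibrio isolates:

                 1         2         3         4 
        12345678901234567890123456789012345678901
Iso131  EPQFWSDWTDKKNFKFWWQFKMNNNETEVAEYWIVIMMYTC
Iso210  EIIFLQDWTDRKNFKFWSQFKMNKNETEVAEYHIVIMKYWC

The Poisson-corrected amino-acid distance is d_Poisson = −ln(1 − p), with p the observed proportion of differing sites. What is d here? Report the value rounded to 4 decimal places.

Mismatches occur at site 2 (P→I), site 3 (Q→I), site 5 (W→L), site 6 (S→Q), site 11 (K→R), site 18 (W→S), site 24 (N→K), site 33 (W→H), site 38 (M→K), site 40 (T→W).
p = 10/41 = 0.243902.
d = −ln(1 − 0.243902) = −ln(0.756098) = 0.2796.

0.2796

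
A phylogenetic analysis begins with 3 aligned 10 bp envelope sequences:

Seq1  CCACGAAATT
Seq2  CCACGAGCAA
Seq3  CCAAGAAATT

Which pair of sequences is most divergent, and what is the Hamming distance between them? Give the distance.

5

Pairwise Hamming distances:
  Seq1 vs Seq2: 4
  Seq1 vs Seq3: 1
  Seq2 vs Seq3: 5
The largest is 5, between Seq2 and Seq3.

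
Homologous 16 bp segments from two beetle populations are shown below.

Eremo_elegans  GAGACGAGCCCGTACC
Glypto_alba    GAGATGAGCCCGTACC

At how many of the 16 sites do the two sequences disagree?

1

A single mismatch occurs at site 5 (C/T).
That gives 1 mismatch out of 16 aligned sites, so the Hamming distance is 1.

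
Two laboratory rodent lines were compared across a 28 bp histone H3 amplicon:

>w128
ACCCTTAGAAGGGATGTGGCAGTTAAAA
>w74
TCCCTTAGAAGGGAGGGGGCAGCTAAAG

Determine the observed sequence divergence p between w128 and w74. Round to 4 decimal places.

0.1786

Differing sites — 1:A/T; 15:T/G; 17:T/G; 23:T/C; 28:A/G.
There are 5 differences over 28 sites, so p = 5/28 = 0.1786.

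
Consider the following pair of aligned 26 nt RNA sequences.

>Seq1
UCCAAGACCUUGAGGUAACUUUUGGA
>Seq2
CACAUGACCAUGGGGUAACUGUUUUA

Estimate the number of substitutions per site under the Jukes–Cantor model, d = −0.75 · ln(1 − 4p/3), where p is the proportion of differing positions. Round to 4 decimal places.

0.3961

Mismatches occur at site 1 (U→C), site 2 (C→A), site 5 (A→U), site 10 (U→A), site 13 (A→G), site 21 (U→G), site 24 (G→U), site 25 (G→U).
p = 8/26 = 0.307692.
d = −0.75 · ln(1 − (4/3)·0.307692) = −0.75 · ln(0.589744) = −0.75 · (-0.528067) = 0.3961.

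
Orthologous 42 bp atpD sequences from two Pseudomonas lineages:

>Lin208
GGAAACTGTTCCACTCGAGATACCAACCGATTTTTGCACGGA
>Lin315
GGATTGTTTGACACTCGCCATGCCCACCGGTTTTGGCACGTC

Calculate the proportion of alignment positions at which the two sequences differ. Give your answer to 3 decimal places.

0.333

Differing sites — 4:A/T; 5:A/T; 6:C/G; 8:G/T; 10:T/G; 11:C/A; 18:A/C; 19:G/C; 22:A/G; 25:A/C; 30:A/G; 35:T/G; 41:G/T; 42:A/C.
There are 14 differences over 42 sites, so p = 14/42 = 0.333.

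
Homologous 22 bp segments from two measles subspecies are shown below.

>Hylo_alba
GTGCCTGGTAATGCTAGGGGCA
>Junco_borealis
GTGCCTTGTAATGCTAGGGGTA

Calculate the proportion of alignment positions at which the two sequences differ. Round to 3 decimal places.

Differing sites — 7:G/T; 21:C/T.
There are 2 differences over 22 sites, so p = 2/22 = 0.091.

0.091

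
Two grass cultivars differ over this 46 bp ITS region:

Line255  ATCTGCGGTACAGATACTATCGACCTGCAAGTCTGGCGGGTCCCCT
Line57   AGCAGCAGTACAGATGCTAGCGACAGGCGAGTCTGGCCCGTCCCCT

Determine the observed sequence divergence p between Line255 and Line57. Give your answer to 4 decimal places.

0.2174

Differing sites — 2:T/G; 4:T/A; 7:G/A; 16:A/G; 20:T/G; 25:C/A; 26:T/G; 29:A/G; 38:G/C; 39:G/C.
There are 10 differences over 46 sites, so p = 10/46 = 0.2174.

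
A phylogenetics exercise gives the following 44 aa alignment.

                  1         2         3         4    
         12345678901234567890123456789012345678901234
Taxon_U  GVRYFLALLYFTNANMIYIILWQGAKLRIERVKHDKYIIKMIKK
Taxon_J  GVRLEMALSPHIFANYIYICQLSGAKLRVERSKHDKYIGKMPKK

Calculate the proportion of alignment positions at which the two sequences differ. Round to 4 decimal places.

0.3864

The sequences differ at positions 4 (Y/L), 5 (F/E), 6 (L/M), 9 (L/S), 10 (Y/P), 11 (F/H), 12 (T/I), 13 (N/F), 16 (M/Y), 20 (I/C), 21 (L/Q), 22 (W/L), 23 (Q/S), 29 (I/V), 32 (V/S), 39 (I/G), 42 (I/P).
There are 17 differences over 44 sites, so p = 17/44 = 0.3864.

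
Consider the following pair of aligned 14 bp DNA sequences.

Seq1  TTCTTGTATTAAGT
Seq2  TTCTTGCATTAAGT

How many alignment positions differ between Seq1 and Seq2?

1

The sequences differ at position 7 (T/C).
That gives 1 mismatch out of 14 aligned sites, so the Hamming distance is 1.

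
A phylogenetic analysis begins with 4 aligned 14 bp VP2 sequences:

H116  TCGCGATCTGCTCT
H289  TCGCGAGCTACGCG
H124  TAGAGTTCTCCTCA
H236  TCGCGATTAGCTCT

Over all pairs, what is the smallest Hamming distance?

Pairwise Hamming distances:
  H116 vs H289: 4
  H116 vs H124: 5
  H116 vs H236: 2
  H289 vs H124: 7
  H289 vs H236: 6
  H124 vs H236: 7
The smallest is 2, between H116 and H236.

2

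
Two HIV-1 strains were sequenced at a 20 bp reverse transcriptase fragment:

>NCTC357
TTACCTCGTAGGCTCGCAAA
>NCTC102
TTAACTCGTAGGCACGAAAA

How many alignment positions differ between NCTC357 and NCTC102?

3

The sequences differ at positions 4 (C/A), 14 (T/A), 17 (C/A).
That gives 3 mismatches out of 20 aligned sites, so the Hamming distance is 3.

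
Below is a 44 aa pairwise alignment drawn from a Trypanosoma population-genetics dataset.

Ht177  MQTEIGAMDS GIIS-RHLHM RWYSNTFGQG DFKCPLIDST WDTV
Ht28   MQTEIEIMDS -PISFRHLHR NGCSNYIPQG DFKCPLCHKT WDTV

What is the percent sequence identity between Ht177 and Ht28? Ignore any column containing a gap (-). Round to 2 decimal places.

69.05%

Excluding the 2 gap columns leaves 42 comparable sites.
The sequences differ at positions 6 (G/E), 7 (A/I), 12 (I/P), 20 (M/R), 21 (R/N), 22 (W/G), 23 (Y/C), 26 (T/Y), 27 (F/I), 28 (G/P), 37 (I/C), 38 (D/H), 39 (S/K).
29 of the 42 comparable sites match, so the percent identity is 29/42 × 100 = 69.05%.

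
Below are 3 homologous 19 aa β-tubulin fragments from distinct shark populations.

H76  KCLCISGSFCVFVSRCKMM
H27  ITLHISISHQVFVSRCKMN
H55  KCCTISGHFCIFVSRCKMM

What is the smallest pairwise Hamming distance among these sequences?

4

Pairwise Hamming distances:
  H76 vs H27: 7
  H76 vs H55: 4
  H27 vs H55: 10
The smallest is 4, between H76 and H55.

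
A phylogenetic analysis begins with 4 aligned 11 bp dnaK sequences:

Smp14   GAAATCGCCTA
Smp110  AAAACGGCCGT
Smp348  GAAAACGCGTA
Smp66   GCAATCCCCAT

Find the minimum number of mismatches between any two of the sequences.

2

Pairwise Hamming distances:
  Smp14 vs Smp110: 5
  Smp14 vs Smp348: 2
  Smp14 vs Smp66: 4
  Smp110 vs Smp348: 6
  Smp110 vs Smp66: 6
  Smp348 vs Smp66: 6
The smallest is 2, between Smp14 and Smp348.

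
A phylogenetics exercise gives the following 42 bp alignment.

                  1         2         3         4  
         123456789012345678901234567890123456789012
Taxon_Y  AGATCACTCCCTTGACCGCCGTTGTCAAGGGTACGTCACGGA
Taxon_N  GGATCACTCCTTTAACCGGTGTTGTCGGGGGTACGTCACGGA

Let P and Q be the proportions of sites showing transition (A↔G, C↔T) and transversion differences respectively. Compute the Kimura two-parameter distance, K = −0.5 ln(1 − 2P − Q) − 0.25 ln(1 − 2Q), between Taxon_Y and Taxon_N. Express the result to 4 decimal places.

0.1974

Differing sites — 1:A/G (Ti); 11:C/T (Ti); 14:G/A (Ti); 19:C/G (Tv); 20:C/T (Ti); 27:A/G (Ti); 28:A/G (Ti).
Of the 7 differences, 6 transitions and 1 transversion over 42 sites: P = 6/42 = 0.142857, Q = 1/42 = 0.023810.
d = −0.5·ln(0.690476) − 0.25·ln(0.952380) = −0.5·(-0.370374) − 0.25·(-0.048791) = 0.1974.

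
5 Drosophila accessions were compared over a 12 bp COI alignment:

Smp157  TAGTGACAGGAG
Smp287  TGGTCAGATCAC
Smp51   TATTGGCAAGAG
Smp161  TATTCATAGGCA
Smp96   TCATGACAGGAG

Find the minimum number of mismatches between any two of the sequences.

Pairwise Hamming distances:
  Smp157 vs Smp287: 6
  Smp157 vs Smp51: 3
  Smp157 vs Smp161: 5
  Smp157 vs Smp96: 2
  Smp287 vs Smp51: 8
  Smp287 vs Smp161: 7
  Smp287 vs Smp96: 7
  Smp51 vs Smp161: 6
  Smp51 vs Smp96: 4
  Smp161 vs Smp96: 6
The smallest is 2, between Smp157 and Smp96.

2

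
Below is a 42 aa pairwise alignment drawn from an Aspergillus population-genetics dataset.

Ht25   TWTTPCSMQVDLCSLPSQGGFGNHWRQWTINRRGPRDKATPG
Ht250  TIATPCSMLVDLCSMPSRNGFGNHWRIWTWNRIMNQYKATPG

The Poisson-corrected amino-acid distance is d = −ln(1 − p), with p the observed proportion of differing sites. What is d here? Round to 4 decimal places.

Differing sites — 2:W/I; 3:T/A; 9:Q/L; 15:L/M; 18:Q/R; 19:G/N; 27:Q/I; 30:I/W; 33:R/I; 34:G/M; 35:P/N; 36:R/Q; 37:D/Y.
p = 13/42 = 0.309524.
d = −ln(1 − 0.309524) = −ln(0.690476) = 0.3704.

0.3704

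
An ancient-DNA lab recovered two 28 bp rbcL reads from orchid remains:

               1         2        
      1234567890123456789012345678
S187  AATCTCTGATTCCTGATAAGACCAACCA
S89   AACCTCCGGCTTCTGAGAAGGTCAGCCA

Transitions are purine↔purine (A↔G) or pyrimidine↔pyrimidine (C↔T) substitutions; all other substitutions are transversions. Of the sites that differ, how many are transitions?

Differing sites — 3:T/C (Ti); 7:T/C (Ti); 9:A/G (Ti); 10:T/C (Ti); 12:C/T (Ti); 17:T/G (Tv); 21:A/G (Ti); 22:C/T (Ti); 25:A/G (Ti).
Of the 9 differences, 8 transitions and 1 transversion, so the answer is 8.

8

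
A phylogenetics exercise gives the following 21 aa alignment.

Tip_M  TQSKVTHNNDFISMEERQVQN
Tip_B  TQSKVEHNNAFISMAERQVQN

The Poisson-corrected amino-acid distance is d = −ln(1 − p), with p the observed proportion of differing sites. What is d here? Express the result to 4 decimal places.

Mismatches occur at site 6 (T/E), site 10 (D/A), site 15 (E/A).
p = 3/21 = 0.142857.
d = −ln(1 − 0.142857) = −ln(0.857143) = 0.1542.

0.1542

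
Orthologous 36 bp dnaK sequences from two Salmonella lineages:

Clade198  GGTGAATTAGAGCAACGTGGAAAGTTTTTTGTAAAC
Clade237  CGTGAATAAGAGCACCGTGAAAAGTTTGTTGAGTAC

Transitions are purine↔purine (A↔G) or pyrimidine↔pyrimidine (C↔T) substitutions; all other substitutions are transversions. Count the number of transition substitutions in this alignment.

Differing sites — 1:G/C (Tv); 8:T/A (Tv); 15:A/C (Tv); 20:G/A (Ti); 28:T/G (Tv); 32:T/A (Tv); 33:A/G (Ti); 34:A/T (Tv).
Of the 8 differences, 2 transitions and 6 transversions, so the answer is 2.

2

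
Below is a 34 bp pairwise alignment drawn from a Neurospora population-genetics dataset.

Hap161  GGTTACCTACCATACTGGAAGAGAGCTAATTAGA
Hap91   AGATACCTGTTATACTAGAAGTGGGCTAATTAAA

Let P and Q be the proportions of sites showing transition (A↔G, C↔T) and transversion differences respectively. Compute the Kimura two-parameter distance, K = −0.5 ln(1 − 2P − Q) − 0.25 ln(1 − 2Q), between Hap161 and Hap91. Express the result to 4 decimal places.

0.3493

Differing sites — 1:G/A (Ti); 3:T/A (Tv); 9:A/G (Ti); 10:C/T (Ti); 11:C/T (Ti); 17:G/A (Ti); 22:A/T (Tv); 24:A/G (Ti); 33:G/A (Ti).
Of the 9 differences, 7 transitions and 2 transversions over 34 sites: P = 7/34 = 0.205882, Q = 2/34 = 0.058824.
d = −0.5·ln(0.529412) − 0.25·ln(0.882352) = −0.5·(-0.635988) − 0.25·(-0.125164) = 0.3493.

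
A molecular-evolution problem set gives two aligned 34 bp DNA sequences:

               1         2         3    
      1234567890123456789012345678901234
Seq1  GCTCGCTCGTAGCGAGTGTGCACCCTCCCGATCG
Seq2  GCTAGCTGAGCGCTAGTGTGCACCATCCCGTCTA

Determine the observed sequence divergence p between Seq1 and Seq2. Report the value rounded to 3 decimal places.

0.324

The sequences differ at positions 4 (C/A), 8 (C/G), 9 (G/A), 10 (T/G), 11 (A/C), 14 (G/T), 25 (C/A), 31 (A/T), 32 (T/C), 33 (C/T), 34 (G/A).
There are 11 differences over 34 sites, so p = 11/34 = 0.324.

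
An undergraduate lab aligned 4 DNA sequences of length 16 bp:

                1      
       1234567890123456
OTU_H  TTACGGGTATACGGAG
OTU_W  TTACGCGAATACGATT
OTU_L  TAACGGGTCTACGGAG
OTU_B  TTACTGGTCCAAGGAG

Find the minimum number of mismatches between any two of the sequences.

Pairwise Hamming distances:
  OTU_H vs OTU_W: 5
  OTU_H vs OTU_L: 2
  OTU_H vs OTU_B: 4
  OTU_W vs OTU_L: 7
  OTU_W vs OTU_B: 9
  OTU_L vs OTU_B: 4
The smallest is 2, between OTU_H and OTU_L.

2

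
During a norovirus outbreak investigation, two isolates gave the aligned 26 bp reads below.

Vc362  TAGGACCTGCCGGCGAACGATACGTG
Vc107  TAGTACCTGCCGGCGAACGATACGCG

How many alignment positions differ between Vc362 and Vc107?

Mismatches occur at site 4 (G/T), site 25 (T/C).
That gives 2 mismatches out of 26 aligned sites, so the Hamming distance is 2.

2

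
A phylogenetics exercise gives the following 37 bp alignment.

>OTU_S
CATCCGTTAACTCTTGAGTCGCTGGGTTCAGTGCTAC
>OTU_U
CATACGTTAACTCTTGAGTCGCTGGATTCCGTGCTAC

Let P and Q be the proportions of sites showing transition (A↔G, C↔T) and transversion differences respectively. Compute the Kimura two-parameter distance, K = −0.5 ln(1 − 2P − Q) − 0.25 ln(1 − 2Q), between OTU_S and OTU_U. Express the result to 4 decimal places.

0.0858

Differing sites — 4:C/A (Tv); 26:G/A (Ti); 30:A/C (Tv).
Of the 3 differences, 1 transition and 2 transversions over 37 sites: P = 1/37 = 0.027027, Q = 2/37 = 0.054054.
d = −0.5·ln(0.891892) − 0.25·ln(0.891892) = −0.5·(-0.114410) − 0.25·(-0.114410) = 0.0858.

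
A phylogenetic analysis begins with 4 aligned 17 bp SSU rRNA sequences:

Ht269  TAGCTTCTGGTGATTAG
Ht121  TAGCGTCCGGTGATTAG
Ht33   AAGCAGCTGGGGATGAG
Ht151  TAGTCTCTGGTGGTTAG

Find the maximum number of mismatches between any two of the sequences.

7

Pairwise Hamming distances:
  Ht269 vs Ht121: 2
  Ht269 vs Ht33: 5
  Ht269 vs Ht151: 3
  Ht121 vs Ht33: 6
  Ht121 vs Ht151: 4
  Ht33 vs Ht151: 7
The largest is 7, between Ht33 and Ht151.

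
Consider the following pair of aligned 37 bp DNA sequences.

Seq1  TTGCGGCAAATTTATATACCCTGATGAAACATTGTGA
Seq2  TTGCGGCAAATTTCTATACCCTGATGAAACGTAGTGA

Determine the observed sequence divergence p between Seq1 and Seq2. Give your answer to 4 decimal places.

The sequences differ at positions 14 (A/C), 31 (A/G), 33 (T/A).
There are 3 differences over 37 sites, so p = 3/37 = 0.0811.

0.0811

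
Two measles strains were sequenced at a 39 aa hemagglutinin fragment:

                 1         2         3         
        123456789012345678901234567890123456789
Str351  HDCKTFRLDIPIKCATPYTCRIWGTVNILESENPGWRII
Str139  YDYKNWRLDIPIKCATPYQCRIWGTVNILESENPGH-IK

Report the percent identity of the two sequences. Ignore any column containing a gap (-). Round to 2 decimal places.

81.58%

Excluding the 1 gap column leaves 38 comparable sites.
Differing sites — 1:H/Y; 3:C/Y; 5:T/N; 6:F/W; 19:T/Q; 36:W/H; 39:I/K.
31 of the 38 comparable sites match, so the percent identity is 31/38 × 100 = 81.58%.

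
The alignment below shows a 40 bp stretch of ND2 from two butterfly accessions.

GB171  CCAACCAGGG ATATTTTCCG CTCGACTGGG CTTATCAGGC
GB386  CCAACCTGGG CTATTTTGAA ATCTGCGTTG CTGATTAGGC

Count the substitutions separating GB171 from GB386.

The sequences differ at positions 7 (A/T), 11 (A/C), 18 (C/G), 19 (C/A), 20 (G/A), 21 (C/A), 24 (G/T), 25 (A/G), 27 (T/G), 28 (G/T), 29 (G/T), 33 (T/G), 36 (C/T).
That gives 13 mismatches out of 40 aligned sites, so the Hamming distance is 13.

13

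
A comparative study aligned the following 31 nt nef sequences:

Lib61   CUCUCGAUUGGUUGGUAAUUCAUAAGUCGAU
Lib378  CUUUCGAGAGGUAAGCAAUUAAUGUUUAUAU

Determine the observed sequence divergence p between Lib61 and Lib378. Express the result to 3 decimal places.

0.387

Mismatches occur at site 3 (C↔U), site 8 (U↔G), site 9 (U↔A), site 13 (U↔A), site 14 (G↔A), site 16 (U↔C), site 21 (C↔A), site 24 (A↔G), site 25 (A↔U), site 26 (G↔U), site 28 (C↔A), site 29 (G↔U).
There are 12 differences over 31 sites, so p = 12/31 = 0.387.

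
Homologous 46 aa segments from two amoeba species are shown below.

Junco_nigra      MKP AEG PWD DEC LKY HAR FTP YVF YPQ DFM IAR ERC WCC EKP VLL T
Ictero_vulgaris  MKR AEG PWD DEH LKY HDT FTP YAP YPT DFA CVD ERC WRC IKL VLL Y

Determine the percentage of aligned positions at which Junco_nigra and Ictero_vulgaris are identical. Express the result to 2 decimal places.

Differing sites — 3:P/R; 12:C/H; 17:A/D; 18:R/T; 23:V/A; 24:F/P; 27:Q/T; 30:M/A; 31:I/C; 32:A/V; 33:R/D; 38:C/R; 40:E/I; 42:P/L; 46:T/Y.
31 of the 46 sites match, so the percent identity is 31/46 × 100 = 67.39%.

67.39%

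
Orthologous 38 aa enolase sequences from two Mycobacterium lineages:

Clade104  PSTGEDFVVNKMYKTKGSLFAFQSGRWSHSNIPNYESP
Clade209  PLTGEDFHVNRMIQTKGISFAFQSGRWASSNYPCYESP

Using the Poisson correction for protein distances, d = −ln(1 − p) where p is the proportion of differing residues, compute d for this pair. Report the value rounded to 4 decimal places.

0.3417

Mismatches occur at site 2 (S/L), site 8 (V/H), site 11 (K/R), site 13 (Y/I), site 14 (K/Q), site 18 (S/I), site 19 (L/S), site 28 (S/A), site 29 (H/S), site 32 (I/Y), site 34 (N/C).
p = 11/38 = 0.289474.
d = −ln(1 − 0.289474) = −ln(0.710526) = 0.3417.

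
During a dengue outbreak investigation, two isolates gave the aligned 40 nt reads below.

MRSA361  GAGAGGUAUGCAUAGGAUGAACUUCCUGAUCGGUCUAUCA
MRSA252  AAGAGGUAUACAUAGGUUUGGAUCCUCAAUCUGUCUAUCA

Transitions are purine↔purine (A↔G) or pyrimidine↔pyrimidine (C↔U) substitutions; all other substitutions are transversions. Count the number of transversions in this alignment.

Differing sites — 1:G/A (Ti); 10:G/A (Ti); 17:A/U (Tv); 19:G/U (Tv); 20:A/G (Ti); 21:A/G (Ti); 22:C/A (Tv); 24:U/C (Ti); 26:C/U (Ti); 27:U/C (Ti); 28:G/A (Ti); 32:G/U (Tv).
Of the 12 differences, 8 transitions and 4 transversions, so the answer is 4.

4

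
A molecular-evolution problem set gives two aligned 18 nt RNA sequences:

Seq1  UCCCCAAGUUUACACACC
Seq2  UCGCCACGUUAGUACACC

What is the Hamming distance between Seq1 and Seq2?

5

Mismatches occur at site 3 (C→G), site 7 (A→C), site 11 (U→A), site 12 (A→G), site 13 (C→U).
That gives 5 mismatches out of 18 aligned sites, so the Hamming distance is 5.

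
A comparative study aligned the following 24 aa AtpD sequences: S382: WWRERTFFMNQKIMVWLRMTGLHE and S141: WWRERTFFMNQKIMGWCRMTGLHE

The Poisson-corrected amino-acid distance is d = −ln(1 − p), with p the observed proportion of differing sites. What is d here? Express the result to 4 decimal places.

Differing sites — 15:V/G; 17:L/C.
p = 2/24 = 0.083333.
d = −ln(1 − 0.083333) = −ln(0.916667) = 0.0870.

0.0870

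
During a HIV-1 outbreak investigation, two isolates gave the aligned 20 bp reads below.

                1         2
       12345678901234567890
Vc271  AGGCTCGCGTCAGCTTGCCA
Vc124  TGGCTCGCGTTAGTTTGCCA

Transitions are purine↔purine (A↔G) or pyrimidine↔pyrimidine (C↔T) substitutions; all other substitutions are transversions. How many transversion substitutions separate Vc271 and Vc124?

1

Differing sites — 1:A/T (Tv); 11:C/T (Ti); 14:C/T (Ti).
Of the 3 differences, 2 transitions and 1 transversion, so the answer is 1.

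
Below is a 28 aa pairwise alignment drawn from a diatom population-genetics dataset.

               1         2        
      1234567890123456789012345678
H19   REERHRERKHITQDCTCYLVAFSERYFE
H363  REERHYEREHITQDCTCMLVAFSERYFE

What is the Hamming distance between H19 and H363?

3

Differing sites — 6:R/Y; 9:K/E; 18:Y/M.
That gives 3 mismatches out of 28 aligned sites, so the Hamming distance is 3.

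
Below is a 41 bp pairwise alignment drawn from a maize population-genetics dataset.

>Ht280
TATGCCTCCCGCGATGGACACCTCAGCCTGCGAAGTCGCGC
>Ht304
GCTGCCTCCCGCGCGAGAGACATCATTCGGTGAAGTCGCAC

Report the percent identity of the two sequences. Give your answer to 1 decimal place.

70.7%

Differing sites — 1:T/G; 2:A/C; 14:A/C; 15:T/G; 16:G/A; 19:C/G; 22:C/A; 26:G/T; 27:C/T; 29:T/G; 31:C/T; 40:G/A.
29 of the 41 sites match, so the percent identity is 29/41 × 100 = 70.7%.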